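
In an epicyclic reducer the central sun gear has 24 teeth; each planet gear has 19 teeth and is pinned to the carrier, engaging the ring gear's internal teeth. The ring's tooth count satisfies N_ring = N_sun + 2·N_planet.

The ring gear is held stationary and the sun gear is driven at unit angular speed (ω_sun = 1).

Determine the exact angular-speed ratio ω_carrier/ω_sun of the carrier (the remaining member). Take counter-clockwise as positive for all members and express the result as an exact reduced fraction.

N_ring = 24 + 2·19 = 62
24(ω_s−ω_c) = −62(ω_r−ω_c),  ω_r=0, ω_s=1
24(1−ω_c) = −62(0−ω_c)  ⇒  86ω_c = 24  ⇒  ω_c = 12/43
ω_c/ω_s = 12/43

12/43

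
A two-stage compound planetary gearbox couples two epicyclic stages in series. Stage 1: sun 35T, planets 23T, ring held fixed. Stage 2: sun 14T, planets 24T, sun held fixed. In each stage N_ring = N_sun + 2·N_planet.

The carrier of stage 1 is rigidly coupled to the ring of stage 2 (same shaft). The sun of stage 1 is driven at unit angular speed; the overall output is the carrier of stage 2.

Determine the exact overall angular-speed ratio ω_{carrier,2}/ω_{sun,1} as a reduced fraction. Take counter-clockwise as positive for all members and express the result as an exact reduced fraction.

Stage 1: N_ring = 35 + 2·23 = 81
Stage 1: 35(ω_s−ω_c) = −81(ω_r−ω_c),  ω_r=0, ω_s=1
Stage 1: 35(1−ω_c) = −81(0−ω_c)  ⇒  116ω_c = 35  ⇒  ω_c = 35/116
  ⇒ ω_c¹/ω_s¹ = 35/116
Stage 2: N_ring = 14 + 2·24 = 62
Stage 2: 14(ω_s−ω_c) = −62(ω_r−ω_c),  ω_s=0, ω_r=1
Stage 2: 14(0−ω_c) = −62(1−ω_c)  ⇒  76ω_c = 62  ⇒  ω_c = 31/38
  ⇒ ω_c²/ω_r² = 31/38
Coupling ω_r² = ω_c¹ ⇒ overall = 35/116 × 31/38 = 1085/4408

1085/4408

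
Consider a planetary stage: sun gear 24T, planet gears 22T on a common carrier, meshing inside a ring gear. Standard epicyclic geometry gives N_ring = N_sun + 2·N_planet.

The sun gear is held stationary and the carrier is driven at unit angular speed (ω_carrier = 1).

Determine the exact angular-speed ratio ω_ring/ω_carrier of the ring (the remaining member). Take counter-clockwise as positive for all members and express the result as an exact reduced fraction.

23/17

N_ring = 24 + 2·22 = 68
24(ω_s−ω_c) = −68(ω_r−ω_c),  ω_s=0, ω_c=1
ω_r = 1 − (24/68)(0−1) = 23/17
ω_r/ω_c = 23/17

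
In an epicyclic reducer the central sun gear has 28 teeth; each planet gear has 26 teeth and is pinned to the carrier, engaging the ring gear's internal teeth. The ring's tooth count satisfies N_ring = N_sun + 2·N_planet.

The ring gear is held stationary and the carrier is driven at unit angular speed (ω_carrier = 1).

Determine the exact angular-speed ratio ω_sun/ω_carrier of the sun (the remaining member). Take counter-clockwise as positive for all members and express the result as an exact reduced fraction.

27/7

N_ring = 28 + 2·26 = 80
28(ω_s−ω_c) = −80(ω_r−ω_c),  ω_r=0, ω_c=1
ω_s = 1 − (80/28)(0−1) = 27/7
ω_s/ω_c = 27/7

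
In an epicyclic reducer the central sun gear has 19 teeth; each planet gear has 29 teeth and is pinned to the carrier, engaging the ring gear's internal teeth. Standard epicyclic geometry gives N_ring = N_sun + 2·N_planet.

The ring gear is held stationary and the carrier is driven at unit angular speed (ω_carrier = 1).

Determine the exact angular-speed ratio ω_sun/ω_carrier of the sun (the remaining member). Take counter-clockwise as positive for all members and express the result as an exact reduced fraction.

N_ring = 19 + 2·29 = 77
19(ω_s−ω_c) = −77(ω_r−ω_c),  ω_r=0, ω_c=1
ω_s = 1 − (77/19)(0−1) = 96/19
ω_s/ω_c = 96/19

96/19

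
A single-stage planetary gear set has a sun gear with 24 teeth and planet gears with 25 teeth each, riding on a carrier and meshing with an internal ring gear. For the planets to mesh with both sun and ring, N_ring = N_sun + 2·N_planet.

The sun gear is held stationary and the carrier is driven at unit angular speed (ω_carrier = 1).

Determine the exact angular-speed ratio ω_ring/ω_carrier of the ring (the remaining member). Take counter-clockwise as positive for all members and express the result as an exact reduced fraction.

49/37

N_ring = 24 + 2·25 = 74
24(ω_s−ω_c) = −74(ω_r−ω_c),  ω_s=0, ω_c=1
ω_r = 1 − (24/74)(0−1) = 49/37
ω_r/ω_c = 49/37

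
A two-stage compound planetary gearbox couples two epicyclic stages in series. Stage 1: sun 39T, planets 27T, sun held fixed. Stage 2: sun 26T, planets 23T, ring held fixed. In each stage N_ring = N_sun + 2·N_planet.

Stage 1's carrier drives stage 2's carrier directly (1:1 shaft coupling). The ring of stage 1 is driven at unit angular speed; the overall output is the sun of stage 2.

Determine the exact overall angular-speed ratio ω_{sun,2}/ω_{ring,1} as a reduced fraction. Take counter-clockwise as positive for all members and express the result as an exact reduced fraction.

1519/572

Stage 1: N_ring = 39 + 2·27 = 93
Stage 1: 39(ω_s−ω_c) = −93(ω_r−ω_c),  ω_s=0, ω_r=1
Stage 1: 39(0−ω_c) = −93(1−ω_c)  ⇒  132ω_c = 93  ⇒  ω_c = 31/44
  ⇒ ω_c¹/ω_r¹ = 31/44
Stage 2: N_ring = 26 + 2·23 = 72
Stage 2: 26(ω_s−ω_c) = −72(ω_r−ω_c),  ω_r=0, ω_c=1
Stage 2: ω_s = 1 − (72/26)(0−1) = 49/13
  ⇒ ω_s²/ω_c² = 49/13
Coupling ω_c² = ω_c¹ ⇒ overall = 31/44 × 49/13 = 1519/572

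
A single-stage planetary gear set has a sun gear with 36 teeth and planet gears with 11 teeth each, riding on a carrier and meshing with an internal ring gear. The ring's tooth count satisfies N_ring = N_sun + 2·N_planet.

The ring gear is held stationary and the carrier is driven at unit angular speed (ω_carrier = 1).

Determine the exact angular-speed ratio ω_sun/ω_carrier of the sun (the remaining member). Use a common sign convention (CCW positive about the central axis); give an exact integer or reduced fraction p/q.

47/18

N_ring = 36 + 2·11 = 58
36(ω_s−ω_c) = −58(ω_r−ω_c),  ω_r=0, ω_c=1
ω_s = 1 − (58/36)(0−1) = 47/18
ω_s/ω_c = 47/18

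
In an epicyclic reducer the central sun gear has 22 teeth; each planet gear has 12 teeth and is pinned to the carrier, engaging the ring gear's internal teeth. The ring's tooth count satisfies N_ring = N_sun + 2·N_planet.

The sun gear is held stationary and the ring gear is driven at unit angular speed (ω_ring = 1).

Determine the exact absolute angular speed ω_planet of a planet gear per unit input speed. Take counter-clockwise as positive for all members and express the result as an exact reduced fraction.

N_ring = 22 + 2·12 = 46
22(ω_s−ω_c) = −46(ω_r−ω_c),  ω_s=0, ω_r=1
22(0−ω_c) = −46(1−ω_c)  ⇒  68ω_c = 46  ⇒  ω_c = 23/34
sun–planet: 22·(0−23/34) = −12·(ω_p−ω_c)  ⇒  ω_p−ω_c = −(22/12)·(-23/34) = 253/204
ω_p = 23/34 + 253/204 = 23/12

23/12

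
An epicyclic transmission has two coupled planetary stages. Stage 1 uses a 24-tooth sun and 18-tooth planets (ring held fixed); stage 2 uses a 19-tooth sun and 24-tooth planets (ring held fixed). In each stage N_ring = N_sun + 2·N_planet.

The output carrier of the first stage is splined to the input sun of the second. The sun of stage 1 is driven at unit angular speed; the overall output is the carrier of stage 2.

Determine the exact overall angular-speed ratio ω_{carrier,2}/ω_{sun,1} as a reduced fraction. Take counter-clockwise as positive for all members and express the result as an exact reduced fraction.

19/301

Stage 1: N_ring = 24 + 2·18 = 60
Stage 1: 24(ω_s−ω_c) = −60(ω_r−ω_c),  ω_r=0, ω_s=1
Stage 1: 24(1−ω_c) = −60(0−ω_c)  ⇒  84ω_c = 24  ⇒  ω_c = 2/7
  ⇒ ω_c¹/ω_s¹ = 2/7
Stage 2: N_ring = 19 + 2·24 = 67
Stage 2: 19(ω_s−ω_c) = −67(ω_r−ω_c),  ω_r=0, ω_s=1
Stage 2: 19(1−ω_c) = −67(0−ω_c)  ⇒  86ω_c = 19  ⇒  ω_c = 19/86
  ⇒ ω_c²/ω_s² = 19/86
Coupling ω_s² = ω_c¹ ⇒ overall = 2/7 × 19/86 = 19/301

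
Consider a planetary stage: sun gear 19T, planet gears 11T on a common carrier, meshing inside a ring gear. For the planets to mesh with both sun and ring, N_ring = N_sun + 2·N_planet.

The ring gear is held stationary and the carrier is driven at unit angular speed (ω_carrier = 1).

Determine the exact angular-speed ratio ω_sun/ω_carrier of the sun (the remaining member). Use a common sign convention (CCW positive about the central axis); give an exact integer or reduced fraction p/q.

N_ring = 19 + 2·11 = 41
19(ω_s−ω_c) = −41(ω_r−ω_c),  ω_r=0, ω_c=1
ω_s = 1 − (41/19)(0−1) = 60/19
ω_s/ω_c = 60/19

60/19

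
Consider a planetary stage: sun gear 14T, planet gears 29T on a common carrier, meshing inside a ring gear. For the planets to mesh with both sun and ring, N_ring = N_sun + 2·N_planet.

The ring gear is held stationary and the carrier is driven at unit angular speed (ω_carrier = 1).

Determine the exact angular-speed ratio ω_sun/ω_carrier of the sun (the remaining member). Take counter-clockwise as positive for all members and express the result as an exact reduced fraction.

N_ring = 14 + 2·29 = 72
14(ω_s−ω_c) = −72(ω_r−ω_c),  ω_r=0, ω_c=1
ω_s = 1 − (72/14)(0−1) = 43/7
ω_s/ω_c = 43/7

43/7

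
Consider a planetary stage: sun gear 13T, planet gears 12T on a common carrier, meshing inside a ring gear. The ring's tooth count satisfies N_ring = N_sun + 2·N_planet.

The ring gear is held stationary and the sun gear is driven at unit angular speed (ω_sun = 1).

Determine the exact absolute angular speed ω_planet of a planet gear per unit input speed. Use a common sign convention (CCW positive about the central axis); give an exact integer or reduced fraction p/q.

N_ring = 13 + 2·12 = 37
13(ω_s−ω_c) = −37(ω_r−ω_c),  ω_r=0, ω_s=1
13(1−ω_c) = −37(0−ω_c)  ⇒  50ω_c = 13  ⇒  ω_c = 13/50
sun–planet: 13·(1−13/50) = −12·(ω_p−ω_c)  ⇒  ω_p−ω_c = −(13/12)·(37/50) = -481/600
ω_p = 13/50 − 481/600 = -13/24

-13/24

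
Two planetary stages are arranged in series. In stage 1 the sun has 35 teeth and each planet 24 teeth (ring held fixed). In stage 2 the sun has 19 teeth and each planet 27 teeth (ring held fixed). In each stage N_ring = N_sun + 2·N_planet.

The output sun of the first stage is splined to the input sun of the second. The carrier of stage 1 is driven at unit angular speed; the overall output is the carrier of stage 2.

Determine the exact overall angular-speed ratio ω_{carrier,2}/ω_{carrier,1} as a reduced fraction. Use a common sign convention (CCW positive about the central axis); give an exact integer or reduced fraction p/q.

Stage 1: N_ring = 35 + 2·24 = 83
Stage 1: 35(ω_s−ω_c) = −83(ω_r−ω_c),  ω_r=0, ω_c=1
Stage 1: ω_s = 1 − (83/35)(0−1) = 118/35
  ⇒ ω_s¹/ω_c¹ = 118/35
Stage 2: N_ring = 19 + 2·27 = 73
Stage 2: 19(ω_s−ω_c) = −73(ω_r−ω_c),  ω_r=0, ω_s=1
Stage 2: 19(1−ω_c) = −73(0−ω_c)  ⇒  92ω_c = 19  ⇒  ω_c = 19/92
  ⇒ ω_c²/ω_s² = 19/92
Coupling ω_s² = ω_s¹ ⇒ overall = 118/35 × 19/92 = 1121/1610

1121/1610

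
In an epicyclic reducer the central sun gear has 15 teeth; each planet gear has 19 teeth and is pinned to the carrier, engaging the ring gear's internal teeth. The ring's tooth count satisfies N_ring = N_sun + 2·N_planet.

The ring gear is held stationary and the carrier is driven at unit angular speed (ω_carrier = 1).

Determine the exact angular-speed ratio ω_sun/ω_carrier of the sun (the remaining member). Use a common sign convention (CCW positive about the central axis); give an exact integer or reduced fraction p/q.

N_ring = 15 + 2·19 = 53
15(ω_s−ω_c) = −53(ω_r−ω_c),  ω_r=0, ω_c=1
ω_s = 1 − (53/15)(0−1) = 68/15
ω_s/ω_c = 68/15

68/15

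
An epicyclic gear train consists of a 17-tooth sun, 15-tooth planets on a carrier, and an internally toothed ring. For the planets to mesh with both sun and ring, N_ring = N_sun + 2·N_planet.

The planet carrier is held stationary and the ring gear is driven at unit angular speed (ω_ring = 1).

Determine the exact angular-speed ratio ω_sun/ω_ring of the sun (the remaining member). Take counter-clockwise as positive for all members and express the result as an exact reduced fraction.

N_ring = 17 + 2·15 = 47
17(ω_s−ω_c) = −47(ω_r−ω_c),  ω_c=0, ω_r=1
ω_s = 0 − (47/17)(1−0) = -47/17
ω_s/ω_r = -47/17

-47/17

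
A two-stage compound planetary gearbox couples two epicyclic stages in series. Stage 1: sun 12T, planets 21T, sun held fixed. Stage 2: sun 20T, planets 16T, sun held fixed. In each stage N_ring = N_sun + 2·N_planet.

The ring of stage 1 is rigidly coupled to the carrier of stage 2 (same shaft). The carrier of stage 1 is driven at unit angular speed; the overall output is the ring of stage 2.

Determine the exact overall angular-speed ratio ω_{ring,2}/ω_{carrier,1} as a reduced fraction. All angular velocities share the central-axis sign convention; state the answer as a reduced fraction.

Stage 1: N_ring = 12 + 2·21 = 54
Stage 1: 12(ω_s−ω_c) = −54(ω_r−ω_c),  ω_s=0, ω_c=1
Stage 1: ω_r = 1 − (12/54)(0−1) = 11/9
  ⇒ ω_r¹/ω_c¹ = 11/9
Stage 2: N_ring = 20 + 2·16 = 52
Stage 2: 20(ω_s−ω_c) = −52(ω_r−ω_c),  ω_s=0, ω_c=1
Stage 2: ω_r = 1 − (20/52)(0−1) = 18/13
  ⇒ ω_r²/ω_c² = 18/13
Coupling ω_c² = ω_r¹ ⇒ overall = 11/9 × 18/13 = 22/13

22/13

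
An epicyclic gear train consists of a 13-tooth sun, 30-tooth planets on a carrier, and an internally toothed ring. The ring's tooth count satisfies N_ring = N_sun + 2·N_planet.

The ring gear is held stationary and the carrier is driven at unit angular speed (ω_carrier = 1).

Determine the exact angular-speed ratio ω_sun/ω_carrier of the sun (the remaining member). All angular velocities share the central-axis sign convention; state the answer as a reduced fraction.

86/13

N_ring = 13 + 2·30 = 73
13(ω_s−ω_c) = −73(ω_r−ω_c),  ω_r=0, ω_c=1
ω_s = 1 − (73/13)(0−1) = 86/13
ω_s/ω_c = 86/13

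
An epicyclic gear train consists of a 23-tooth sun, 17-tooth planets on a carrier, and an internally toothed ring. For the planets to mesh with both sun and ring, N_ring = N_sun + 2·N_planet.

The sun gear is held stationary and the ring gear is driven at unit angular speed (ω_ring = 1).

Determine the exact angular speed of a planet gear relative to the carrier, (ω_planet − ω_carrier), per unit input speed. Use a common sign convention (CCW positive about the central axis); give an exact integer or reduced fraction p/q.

N_ring = 23 + 2·17 = 57
23(ω_s−ω_c) = −57(ω_r−ω_c),  ω_s=0, ω_r=1
23(0−ω_c) = −57(1−ω_c)  ⇒  80ω_c = 57  ⇒  ω_c = 57/80
sun–planet: 23·(0−57/80) = −17·(ω_p−ω_c)  ⇒  ω_p−ω_c = −(23/17)·(-57/80) = 1311/1360

1311/1360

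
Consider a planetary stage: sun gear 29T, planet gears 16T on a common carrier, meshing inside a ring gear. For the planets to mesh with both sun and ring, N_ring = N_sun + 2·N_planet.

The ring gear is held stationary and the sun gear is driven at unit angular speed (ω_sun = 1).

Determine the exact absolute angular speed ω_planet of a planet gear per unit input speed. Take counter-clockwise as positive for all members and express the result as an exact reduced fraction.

-29/32

N_ring = 29 + 2·16 = 61
29(ω_s−ω_c) = −61(ω_r−ω_c),  ω_r=0, ω_s=1
29(1−ω_c) = −61(0−ω_c)  ⇒  90ω_c = 29  ⇒  ω_c = 29/90
sun–planet: 29·(1−29/90) = −16·(ω_p−ω_c)  ⇒  ω_p−ω_c = −(29/16)·(61/90) = -1769/1440
ω_p = 29/90 − 1769/1440 = -29/32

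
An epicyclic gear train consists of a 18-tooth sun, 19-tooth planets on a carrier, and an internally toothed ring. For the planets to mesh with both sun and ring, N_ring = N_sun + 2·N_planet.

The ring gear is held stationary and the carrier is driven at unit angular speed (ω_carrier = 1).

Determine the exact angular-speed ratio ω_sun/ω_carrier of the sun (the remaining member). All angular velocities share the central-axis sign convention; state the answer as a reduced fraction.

N_ring = 18 + 2·19 = 56
18(ω_s−ω_c) = −56(ω_r−ω_c),  ω_r=0, ω_c=1
ω_s = 1 − (56/18)(0−1) = 37/9
ω_s/ω_c = 37/9

37/9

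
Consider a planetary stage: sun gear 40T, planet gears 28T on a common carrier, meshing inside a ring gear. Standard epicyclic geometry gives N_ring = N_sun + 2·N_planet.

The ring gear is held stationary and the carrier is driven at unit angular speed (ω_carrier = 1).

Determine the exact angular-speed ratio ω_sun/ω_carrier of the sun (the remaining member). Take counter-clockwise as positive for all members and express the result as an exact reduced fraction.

17/5

N_ring = 40 + 2·28 = 96
40(ω_s−ω_c) = −96(ω_r−ω_c),  ω_r=0, ω_c=1
ω_s = 1 − (96/40)(0−1) = 17/5
ω_s/ω_c = 17/5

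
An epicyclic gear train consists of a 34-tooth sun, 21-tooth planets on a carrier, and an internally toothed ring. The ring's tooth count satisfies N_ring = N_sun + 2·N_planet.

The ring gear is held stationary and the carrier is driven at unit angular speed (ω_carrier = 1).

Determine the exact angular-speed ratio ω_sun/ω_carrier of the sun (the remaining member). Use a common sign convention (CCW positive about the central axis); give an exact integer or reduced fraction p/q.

55/17

N_ring = 34 + 2·21 = 76
34(ω_s−ω_c) = −76(ω_r−ω_c),  ω_r=0, ω_c=1
ω_s = 1 − (76/34)(0−1) = 55/17
ω_s/ω_c = 55/17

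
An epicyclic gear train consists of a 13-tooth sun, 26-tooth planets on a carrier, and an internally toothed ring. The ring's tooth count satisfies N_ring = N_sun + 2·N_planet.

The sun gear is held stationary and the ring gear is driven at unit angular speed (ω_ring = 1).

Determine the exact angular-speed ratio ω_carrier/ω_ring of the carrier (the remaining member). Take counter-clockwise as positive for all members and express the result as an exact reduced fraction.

5/6

N_ring = 13 + 2·26 = 65
13(ω_s−ω_c) = −65(ω_r−ω_c),  ω_s=0, ω_r=1
13(0−ω_c) = −65(1−ω_c)  ⇒  78ω_c = 65  ⇒  ω_c = 5/6
ω_c/ω_r = 5/6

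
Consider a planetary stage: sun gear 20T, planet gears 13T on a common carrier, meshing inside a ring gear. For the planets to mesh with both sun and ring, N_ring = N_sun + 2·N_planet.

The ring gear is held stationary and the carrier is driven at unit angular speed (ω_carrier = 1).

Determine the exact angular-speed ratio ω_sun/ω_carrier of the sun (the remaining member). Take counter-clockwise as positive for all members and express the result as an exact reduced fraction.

N_ring = 20 + 2·13 = 46
20(ω_s−ω_c) = −46(ω_r−ω_c),  ω_r=0, ω_c=1
ω_s = 1 − (46/20)(0−1) = 33/10
ω_s/ω_c = 33/10

33/10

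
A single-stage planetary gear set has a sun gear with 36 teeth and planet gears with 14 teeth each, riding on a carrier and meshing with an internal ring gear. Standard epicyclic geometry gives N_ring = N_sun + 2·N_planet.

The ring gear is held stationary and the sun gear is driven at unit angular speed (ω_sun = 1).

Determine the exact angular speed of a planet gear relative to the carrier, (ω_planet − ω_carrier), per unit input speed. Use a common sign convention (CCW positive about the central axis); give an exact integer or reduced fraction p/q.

N_ring = 36 + 2·14 = 64
36(ω_s−ω_c) = −64(ω_r−ω_c),  ω_r=0, ω_s=1
36(1−ω_c) = −64(0−ω_c)  ⇒  100ω_c = 36  ⇒  ω_c = 9/25
sun–planet: 36·(1−9/25) = −14·(ω_p−ω_c)  ⇒  ω_p−ω_c = −(36/14)·(16/25) = -288/175

-288/175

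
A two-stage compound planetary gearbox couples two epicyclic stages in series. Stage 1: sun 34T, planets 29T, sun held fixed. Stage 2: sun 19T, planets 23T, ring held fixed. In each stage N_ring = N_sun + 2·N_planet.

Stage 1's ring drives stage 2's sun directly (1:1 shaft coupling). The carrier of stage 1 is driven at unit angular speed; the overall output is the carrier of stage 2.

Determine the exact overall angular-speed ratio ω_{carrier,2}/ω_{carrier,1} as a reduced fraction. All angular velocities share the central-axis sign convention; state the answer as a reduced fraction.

57/184

Stage 1: N_ring = 34 + 2·29 = 92
Stage 1: 34(ω_s−ω_c) = −92(ω_r−ω_c),  ω_s=0, ω_c=1
Stage 1: ω_r = 1 − (34/92)(0−1) = 63/46
  ⇒ ω_r¹/ω_c¹ = 63/46
Stage 2: N_ring = 19 + 2·23 = 65
Stage 2: 19(ω_s−ω_c) = −65(ω_r−ω_c),  ω_r=0, ω_s=1
Stage 2: 19(1−ω_c) = −65(0−ω_c)  ⇒  84ω_c = 19  ⇒  ω_c = 19/84
  ⇒ ω_c²/ω_s² = 19/84
Coupling ω_s² = ω_r¹ ⇒ overall = 63/46 × 19/84 = 57/184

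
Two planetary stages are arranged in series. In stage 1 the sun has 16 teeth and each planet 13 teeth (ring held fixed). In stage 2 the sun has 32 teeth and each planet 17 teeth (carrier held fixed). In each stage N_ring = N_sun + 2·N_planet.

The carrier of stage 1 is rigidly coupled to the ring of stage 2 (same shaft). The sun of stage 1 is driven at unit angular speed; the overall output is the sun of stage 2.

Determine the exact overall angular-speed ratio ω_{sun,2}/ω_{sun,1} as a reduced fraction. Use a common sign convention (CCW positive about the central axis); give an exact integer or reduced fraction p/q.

-33/58

Stage 1: N_ring = 16 + 2·13 = 42
Stage 1: 16(ω_s−ω_c) = −42(ω_r−ω_c),  ω_r=0, ω_s=1
Stage 1: 16(1−ω_c) = −42(0−ω_c)  ⇒  58ω_c = 16  ⇒  ω_c = 8/29
  ⇒ ω_c¹/ω_s¹ = 8/29
Stage 2: N_ring = 32 + 2·17 = 66
Stage 2: 32(ω_s−ω_c) = −66(ω_r−ω_c),  ω_c=0, ω_r=1
Stage 2: ω_s = 0 − (66/32)(1−0) = -33/16
  ⇒ ω_s²/ω_r² = -33/16
Coupling ω_r² = ω_c¹ ⇒ overall = 8/29 × -33/16 = -33/58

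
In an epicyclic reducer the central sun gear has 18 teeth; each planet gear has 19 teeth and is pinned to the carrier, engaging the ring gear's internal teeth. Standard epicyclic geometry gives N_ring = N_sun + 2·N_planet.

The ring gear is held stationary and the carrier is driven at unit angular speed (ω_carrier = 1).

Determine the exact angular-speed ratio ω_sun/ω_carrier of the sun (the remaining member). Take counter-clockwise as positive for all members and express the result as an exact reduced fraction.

37/9

N_ring = 18 + 2·19 = 56
18(ω_s−ω_c) = −56(ω_r−ω_c),  ω_r=0, ω_c=1
ω_s = 1 − (56/18)(0−1) = 37/9
ω_s/ω_c = 37/9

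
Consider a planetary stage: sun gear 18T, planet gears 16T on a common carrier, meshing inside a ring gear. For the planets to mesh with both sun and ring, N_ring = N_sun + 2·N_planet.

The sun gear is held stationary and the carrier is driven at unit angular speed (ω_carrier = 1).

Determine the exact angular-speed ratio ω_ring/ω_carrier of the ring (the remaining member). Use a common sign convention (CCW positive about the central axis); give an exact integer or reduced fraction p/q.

34/25

N_ring = 18 + 2·16 = 50
18(ω_s−ω_c) = −50(ω_r−ω_c),  ω_s=0, ω_c=1
ω_r = 1 − (18/50)(0−1) = 34/25
ω_r/ω_c = 34/25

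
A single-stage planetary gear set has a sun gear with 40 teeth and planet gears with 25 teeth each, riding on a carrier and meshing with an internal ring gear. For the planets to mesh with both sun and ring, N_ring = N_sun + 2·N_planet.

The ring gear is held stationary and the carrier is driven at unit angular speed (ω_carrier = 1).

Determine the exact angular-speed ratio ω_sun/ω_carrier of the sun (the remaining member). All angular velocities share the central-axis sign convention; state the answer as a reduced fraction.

N_ring = 40 + 2·25 = 90
40(ω_s−ω_c) = −90(ω_r−ω_c),  ω_r=0, ω_c=1
ω_s = 1 − (90/40)(0−1) = 13/4
ω_s/ω_c = 13/4

13/4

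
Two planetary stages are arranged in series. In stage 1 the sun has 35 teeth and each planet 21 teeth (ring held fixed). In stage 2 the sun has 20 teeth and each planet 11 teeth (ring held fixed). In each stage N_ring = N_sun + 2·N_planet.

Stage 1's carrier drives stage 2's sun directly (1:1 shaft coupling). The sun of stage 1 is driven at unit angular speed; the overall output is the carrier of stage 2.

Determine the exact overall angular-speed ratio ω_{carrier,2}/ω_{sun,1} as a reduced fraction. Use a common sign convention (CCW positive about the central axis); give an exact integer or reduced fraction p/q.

25/248

Stage 1: N_ring = 35 + 2·21 = 77
Stage 1: 35(ω_s−ω_c) = −77(ω_r−ω_c),  ω_r=0, ω_s=1
Stage 1: 35(1−ω_c) = −77(0−ω_c)  ⇒  112ω_c = 35  ⇒  ω_c = 5/16
  ⇒ ω_c¹/ω_s¹ = 5/16
Stage 2: N_ring = 20 + 2·11 = 42
Stage 2: 20(ω_s−ω_c) = −42(ω_r−ω_c),  ω_r=0, ω_s=1
Stage 2: 20(1−ω_c) = −42(0−ω_c)  ⇒  62ω_c = 20  ⇒  ω_c = 10/31
  ⇒ ω_c²/ω_s² = 10/31
Coupling ω_s² = ω_c¹ ⇒ overall = 5/16 × 10/31 = 25/248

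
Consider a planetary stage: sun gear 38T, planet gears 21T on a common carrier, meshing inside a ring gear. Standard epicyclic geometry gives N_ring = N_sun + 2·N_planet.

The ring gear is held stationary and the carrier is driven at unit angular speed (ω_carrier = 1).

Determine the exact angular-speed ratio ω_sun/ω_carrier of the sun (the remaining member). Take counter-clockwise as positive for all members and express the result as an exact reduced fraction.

59/19

N_ring = 38 + 2·21 = 80
38(ω_s−ω_c) = −80(ω_r−ω_c),  ω_r=0, ω_c=1
ω_s = 1 − (80/38)(0−1) = 59/19
ω_s/ω_c = 59/19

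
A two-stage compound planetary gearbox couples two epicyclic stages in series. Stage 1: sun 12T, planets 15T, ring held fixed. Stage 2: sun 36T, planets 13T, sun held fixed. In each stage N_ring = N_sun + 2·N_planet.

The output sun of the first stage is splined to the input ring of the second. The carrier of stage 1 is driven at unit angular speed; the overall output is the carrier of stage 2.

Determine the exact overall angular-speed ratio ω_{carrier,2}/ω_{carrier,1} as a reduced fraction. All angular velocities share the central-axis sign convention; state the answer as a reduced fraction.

Stage 1: N_ring = 12 + 2·15 = 42
Stage 1: 12(ω_s−ω_c) = −42(ω_r−ω_c),  ω_r=0, ω_c=1
Stage 1: ω_s = 1 − (42/12)(0−1) = 9/2
  ⇒ ω_s¹/ω_c¹ = 9/2
Stage 2: N_ring = 36 + 2·13 = 62
Stage 2: 36(ω_s−ω_c) = −62(ω_r−ω_c),  ω_s=0, ω_r=1
Stage 2: 36(0−ω_c) = −62(1−ω_c)  ⇒  98ω_c = 62  ⇒  ω_c = 31/49
  ⇒ ω_c²/ω_r² = 31/49
Coupling ω_r² = ω_s¹ ⇒ overall = 9/2 × 31/49 = 279/98

279/98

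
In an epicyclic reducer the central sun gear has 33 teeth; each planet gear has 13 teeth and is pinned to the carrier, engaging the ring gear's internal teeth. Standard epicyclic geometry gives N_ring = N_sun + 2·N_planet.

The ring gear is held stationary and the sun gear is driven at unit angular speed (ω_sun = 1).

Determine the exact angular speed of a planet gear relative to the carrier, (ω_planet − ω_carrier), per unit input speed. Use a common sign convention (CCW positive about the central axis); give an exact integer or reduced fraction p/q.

N_ring = 33 + 2·13 = 59
33(ω_s−ω_c) = −59(ω_r−ω_c),  ω_r=0, ω_s=1
33(1−ω_c) = −59(0−ω_c)  ⇒  92ω_c = 33  ⇒  ω_c = 33/92
sun–planet: 33·(1−33/92) = −13·(ω_p−ω_c)  ⇒  ω_p−ω_c = −(33/13)·(59/92) = -1947/1196

-1947/1196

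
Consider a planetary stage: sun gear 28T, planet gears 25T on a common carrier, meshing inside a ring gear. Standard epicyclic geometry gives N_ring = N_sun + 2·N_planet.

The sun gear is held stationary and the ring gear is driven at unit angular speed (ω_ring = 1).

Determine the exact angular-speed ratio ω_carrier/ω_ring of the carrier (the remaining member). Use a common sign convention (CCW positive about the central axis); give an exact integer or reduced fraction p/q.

N_ring = 28 + 2·25 = 78
28(ω_s−ω_c) = −78(ω_r−ω_c),  ω_s=0, ω_r=1
28(0−ω_c) = −78(1−ω_c)  ⇒  106ω_c = 78  ⇒  ω_c = 39/53
ω_c/ω_r = 39/53

39/53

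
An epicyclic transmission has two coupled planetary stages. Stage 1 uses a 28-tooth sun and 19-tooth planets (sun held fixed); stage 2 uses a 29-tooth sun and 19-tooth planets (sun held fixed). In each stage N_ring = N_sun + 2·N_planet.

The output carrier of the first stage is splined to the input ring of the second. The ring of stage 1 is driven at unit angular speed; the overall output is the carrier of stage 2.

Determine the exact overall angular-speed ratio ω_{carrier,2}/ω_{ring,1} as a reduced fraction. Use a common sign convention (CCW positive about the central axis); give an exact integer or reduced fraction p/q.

737/1504

Stage 1: N_ring = 28 + 2·19 = 66
Stage 1: 28(ω_s−ω_c) = −66(ω_r−ω_c),  ω_s=0, ω_r=1
Stage 1: 28(0−ω_c) = −66(1−ω_c)  ⇒  94ω_c = 66  ⇒  ω_c = 33/47
  ⇒ ω_c¹/ω_r¹ = 33/47
Stage 2: N_ring = 29 + 2·19 = 67
Stage 2: 29(ω_s−ω_c) = −67(ω_r−ω_c),  ω_s=0, ω_r=1
Stage 2: 29(0−ω_c) = −67(1−ω_c)  ⇒  96ω_c = 67  ⇒  ω_c = 67/96
  ⇒ ω_c²/ω_r² = 67/96
Coupling ω_r² = ω_c¹ ⇒ overall = 33/47 × 67/96 = 737/1504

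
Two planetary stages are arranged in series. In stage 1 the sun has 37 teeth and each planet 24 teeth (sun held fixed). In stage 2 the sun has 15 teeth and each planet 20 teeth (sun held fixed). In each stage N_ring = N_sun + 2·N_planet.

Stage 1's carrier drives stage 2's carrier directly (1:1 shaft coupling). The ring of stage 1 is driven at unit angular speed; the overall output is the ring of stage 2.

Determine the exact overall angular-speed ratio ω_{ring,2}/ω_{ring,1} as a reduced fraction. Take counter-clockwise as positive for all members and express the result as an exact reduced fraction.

Stage 1: N_ring = 37 + 2·24 = 85
Stage 1: 37(ω_s−ω_c) = −85(ω_r−ω_c),  ω_s=0, ω_r=1
Stage 1: 37(0−ω_c) = −85(1−ω_c)  ⇒  122ω_c = 85  ⇒  ω_c = 85/122
  ⇒ ω_c¹/ω_r¹ = 85/122
Stage 2: N_ring = 15 + 2·20 = 55
Stage 2: 15(ω_s−ω_c) = −55(ω_r−ω_c),  ω_s=0, ω_c=1
Stage 2: ω_r = 1 − (15/55)(0−1) = 14/11
  ⇒ ω_r²/ω_c² = 14/11
Coupling ω_c² = ω_c¹ ⇒ overall = 85/122 × 14/11 = 595/671

595/671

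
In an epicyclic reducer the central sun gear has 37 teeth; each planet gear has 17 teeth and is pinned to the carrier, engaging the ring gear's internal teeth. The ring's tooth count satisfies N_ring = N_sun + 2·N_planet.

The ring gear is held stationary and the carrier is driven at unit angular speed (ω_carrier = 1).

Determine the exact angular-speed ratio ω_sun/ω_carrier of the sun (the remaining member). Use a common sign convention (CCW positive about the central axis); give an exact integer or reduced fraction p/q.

108/37

N_ring = 37 + 2·17 = 71
37(ω_s−ω_c) = −71(ω_r−ω_c),  ω_r=0, ω_c=1
ω_s = 1 − (71/37)(0−1) = 108/37
ω_s/ω_c = 108/37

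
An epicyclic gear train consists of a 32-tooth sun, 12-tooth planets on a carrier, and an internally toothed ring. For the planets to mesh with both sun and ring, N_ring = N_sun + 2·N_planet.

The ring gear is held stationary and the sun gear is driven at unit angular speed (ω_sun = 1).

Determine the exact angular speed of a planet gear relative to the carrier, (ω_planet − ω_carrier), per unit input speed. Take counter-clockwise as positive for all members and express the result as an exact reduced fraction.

-56/33

N_ring = 32 + 2·12 = 56
32(ω_s−ω_c) = −56(ω_r−ω_c),  ω_r=0, ω_s=1
32(1−ω_c) = −56(0−ω_c)  ⇒  88ω_c = 32  ⇒  ω_c = 4/11
sun–planet: 32·(1−4/11) = −12·(ω_p−ω_c)  ⇒  ω_p−ω_c = −(32/12)·(7/11) = -56/33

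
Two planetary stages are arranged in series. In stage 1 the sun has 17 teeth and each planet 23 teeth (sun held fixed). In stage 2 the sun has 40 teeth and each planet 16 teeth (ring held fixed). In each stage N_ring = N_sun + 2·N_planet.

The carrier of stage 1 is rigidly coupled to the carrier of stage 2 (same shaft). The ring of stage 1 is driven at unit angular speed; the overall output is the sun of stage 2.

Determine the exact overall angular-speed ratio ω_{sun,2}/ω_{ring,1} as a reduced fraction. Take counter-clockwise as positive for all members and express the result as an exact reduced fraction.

Stage 1: N_ring = 17 + 2·23 = 63
Stage 1: 17(ω_s−ω_c) = −63(ω_r−ω_c),  ω_s=0, ω_r=1
Stage 1: 17(0−ω_c) = −63(1−ω_c)  ⇒  80ω_c = 63  ⇒  ω_c = 63/80
  ⇒ ω_c¹/ω_r¹ = 63/80
Stage 2: N_ring = 40 + 2·16 = 72
Stage 2: 40(ω_s−ω_c) = −72(ω_r−ω_c),  ω_r=0, ω_c=1
Stage 2: ω_s = 1 − (72/40)(0−1) = 14/5
  ⇒ ω_s²/ω_c² = 14/5
Coupling ω_c² = ω_c¹ ⇒ overall = 63/80 × 14/5 = 441/200

441/200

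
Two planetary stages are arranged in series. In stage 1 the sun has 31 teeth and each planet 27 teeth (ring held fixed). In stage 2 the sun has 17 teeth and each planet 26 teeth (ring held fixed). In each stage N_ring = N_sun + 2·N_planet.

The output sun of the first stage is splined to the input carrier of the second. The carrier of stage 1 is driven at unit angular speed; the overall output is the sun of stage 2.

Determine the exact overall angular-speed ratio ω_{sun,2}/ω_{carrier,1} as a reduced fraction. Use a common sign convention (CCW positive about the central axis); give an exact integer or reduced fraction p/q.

9976/527

Stage 1: N_ring = 31 + 2·27 = 85
Stage 1: 31(ω_s−ω_c) = −85(ω_r−ω_c),  ω_r=0, ω_c=1
Stage 1: ω_s = 1 − (85/31)(0−1) = 116/31
  ⇒ ω_s¹/ω_c¹ = 116/31
Stage 2: N_ring = 17 + 2·26 = 69
Stage 2: 17(ω_s−ω_c) = −69(ω_r−ω_c),  ω_r=0, ω_c=1
Stage 2: ω_s = 1 − (69/17)(0−1) = 86/17
  ⇒ ω_s²/ω_c² = 86/17
Coupling ω_c² = ω_s¹ ⇒ overall = 116/31 × 86/17 = 9976/527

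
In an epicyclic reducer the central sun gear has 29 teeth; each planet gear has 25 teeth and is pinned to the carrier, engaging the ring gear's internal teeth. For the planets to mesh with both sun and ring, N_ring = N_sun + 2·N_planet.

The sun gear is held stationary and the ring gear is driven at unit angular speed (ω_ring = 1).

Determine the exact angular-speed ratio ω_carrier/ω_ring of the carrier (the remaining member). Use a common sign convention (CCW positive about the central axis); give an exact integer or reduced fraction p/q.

79/108

N_ring = 29 + 2·25 = 79
29(ω_s−ω_c) = −79(ω_r−ω_c),  ω_s=0, ω_r=1
29(0−ω_c) = −79(1−ω_c)  ⇒  108ω_c = 79  ⇒  ω_c = 79/108
ω_c/ω_r = 79/108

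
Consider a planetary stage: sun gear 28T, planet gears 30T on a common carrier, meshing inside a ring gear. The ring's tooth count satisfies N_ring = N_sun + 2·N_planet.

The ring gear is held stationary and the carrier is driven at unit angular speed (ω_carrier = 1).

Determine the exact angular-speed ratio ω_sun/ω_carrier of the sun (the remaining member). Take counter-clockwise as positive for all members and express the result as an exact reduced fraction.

N_ring = 28 + 2·30 = 88
28(ω_s−ω_c) = −88(ω_r−ω_c),  ω_r=0, ω_c=1
ω_s = 1 − (88/28)(0−1) = 29/7
ω_s/ω_c = 29/7

29/7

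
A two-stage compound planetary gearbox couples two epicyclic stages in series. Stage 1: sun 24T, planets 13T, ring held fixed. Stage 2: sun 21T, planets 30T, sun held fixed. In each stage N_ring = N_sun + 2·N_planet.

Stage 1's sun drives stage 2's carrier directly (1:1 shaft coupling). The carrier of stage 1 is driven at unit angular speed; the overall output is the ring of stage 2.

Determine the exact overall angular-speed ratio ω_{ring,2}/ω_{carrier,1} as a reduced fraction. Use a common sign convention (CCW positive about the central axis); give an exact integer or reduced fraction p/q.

Stage 1: N_ring = 24 + 2·13 = 50
Stage 1: 24(ω_s−ω_c) = −50(ω_r−ω_c),  ω_r=0, ω_c=1
Stage 1: ω_s = 1 − (50/24)(0−1) = 37/12
  ⇒ ω_s¹/ω_c¹ = 37/12
Stage 2: N_ring = 21 + 2·30 = 81
Stage 2: 21(ω_s−ω_c) = −81(ω_r−ω_c),  ω_s=0, ω_c=1
Stage 2: ω_r = 1 − (21/81)(0−1) = 34/27
  ⇒ ω_r²/ω_c² = 34/27
Coupling ω_c² = ω_s¹ ⇒ overall = 37/12 × 34/27 = 629/162

629/162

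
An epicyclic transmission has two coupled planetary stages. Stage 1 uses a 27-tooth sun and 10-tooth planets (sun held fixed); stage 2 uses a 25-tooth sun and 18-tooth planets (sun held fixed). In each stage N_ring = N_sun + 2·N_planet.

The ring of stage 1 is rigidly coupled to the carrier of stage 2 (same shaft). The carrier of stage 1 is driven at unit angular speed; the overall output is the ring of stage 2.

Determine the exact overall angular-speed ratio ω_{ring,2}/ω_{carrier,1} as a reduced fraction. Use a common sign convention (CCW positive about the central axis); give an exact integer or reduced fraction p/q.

Stage 1: N_ring = 27 + 2·10 = 47
Stage 1: 27(ω_s−ω_c) = −47(ω_r−ω_c),  ω_s=0, ω_c=1
Stage 1: ω_r = 1 − (27/47)(0−1) = 74/47
  ⇒ ω_r¹/ω_c¹ = 74/47
Stage 2: N_ring = 25 + 2·18 = 61
Stage 2: 25(ω_s−ω_c) = −61(ω_r−ω_c),  ω_s=0, ω_c=1
Stage 2: ω_r = 1 − (25/61)(0−1) = 86/61
  ⇒ ω_r²/ω_c² = 86/61
Coupling ω_c² = ω_r¹ ⇒ overall = 74/47 × 86/61 = 6364/2867

6364/2867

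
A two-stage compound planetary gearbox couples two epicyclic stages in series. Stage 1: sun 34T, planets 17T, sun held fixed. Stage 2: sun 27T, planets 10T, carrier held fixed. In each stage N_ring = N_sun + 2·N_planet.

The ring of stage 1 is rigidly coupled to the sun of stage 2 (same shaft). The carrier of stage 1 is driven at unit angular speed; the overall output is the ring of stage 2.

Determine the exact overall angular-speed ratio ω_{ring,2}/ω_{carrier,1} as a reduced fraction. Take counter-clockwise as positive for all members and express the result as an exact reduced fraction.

-81/94

Stage 1: N_ring = 34 + 2·17 = 68
Stage 1: 34(ω_s−ω_c) = −68(ω_r−ω_c),  ω_s=0, ω_c=1
Stage 1: ω_r = 1 − (34/68)(0−1) = 3/2
  ⇒ ω_r¹/ω_c¹ = 3/2
Stage 2: N_ring = 27 + 2·10 = 47
Stage 2: 27(ω_s−ω_c) = −47(ω_r−ω_c),  ω_c=0, ω_s=1
Stage 2: ω_r = 0 − (27/47)(1−0) = -27/47
  ⇒ ω_r²/ω_s² = -27/47
Coupling ω_s² = ω_r¹ ⇒ overall = 3/2 × -27/47 = -81/94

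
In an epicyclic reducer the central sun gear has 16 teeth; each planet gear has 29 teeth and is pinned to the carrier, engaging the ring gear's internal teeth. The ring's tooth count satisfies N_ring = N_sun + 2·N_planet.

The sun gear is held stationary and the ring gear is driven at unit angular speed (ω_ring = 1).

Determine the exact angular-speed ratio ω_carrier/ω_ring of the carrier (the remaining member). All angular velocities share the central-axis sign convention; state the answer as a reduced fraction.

N_ring = 16 + 2·29 = 74
16(ω_s−ω_c) = −74(ω_r−ω_c),  ω_s=0, ω_r=1
16(0−ω_c) = −74(1−ω_c)  ⇒  90ω_c = 74  ⇒  ω_c = 37/45
ω_c/ω_r = 37/45

37/45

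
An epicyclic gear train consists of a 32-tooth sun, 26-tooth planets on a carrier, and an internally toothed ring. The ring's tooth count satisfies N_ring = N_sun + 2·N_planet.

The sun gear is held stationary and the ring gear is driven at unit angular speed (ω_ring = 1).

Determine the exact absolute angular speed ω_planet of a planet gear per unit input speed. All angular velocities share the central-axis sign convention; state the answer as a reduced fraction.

N_ring = 32 + 2·26 = 84
32(ω_s−ω_c) = −84(ω_r−ω_c),  ω_s=0, ω_r=1
32(0−ω_c) = −84(1−ω_c)  ⇒  116ω_c = 84  ⇒  ω_c = 21/29
sun–planet: 32·(0−21/29) = −26·(ω_p−ω_c)  ⇒  ω_p−ω_c = −(32/26)·(-21/29) = 336/377
ω_p = 21/29 + 336/377 = 21/13

21/13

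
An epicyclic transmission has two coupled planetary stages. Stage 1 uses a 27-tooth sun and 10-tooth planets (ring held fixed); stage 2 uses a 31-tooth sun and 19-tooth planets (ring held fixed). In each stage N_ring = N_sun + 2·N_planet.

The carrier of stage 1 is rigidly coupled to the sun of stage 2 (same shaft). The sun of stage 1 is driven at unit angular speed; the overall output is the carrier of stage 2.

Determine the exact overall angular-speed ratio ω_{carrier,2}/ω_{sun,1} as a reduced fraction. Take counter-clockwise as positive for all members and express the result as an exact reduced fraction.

837/7400

Stage 1: N_ring = 27 + 2·10 = 47
Stage 1: 27(ω_s−ω_c) = −47(ω_r−ω_c),  ω_r=0, ω_s=1
Stage 1: 27(1−ω_c) = −47(0−ω_c)  ⇒  74ω_c = 27  ⇒  ω_c = 27/74
  ⇒ ω_c¹/ω_s¹ = 27/74
Stage 2: N_ring = 31 + 2·19 = 69
Stage 2: 31(ω_s−ω_c) = −69(ω_r−ω_c),  ω_r=0, ω_s=1
Stage 2: 31(1−ω_c) = −69(0−ω_c)  ⇒  100ω_c = 31  ⇒  ω_c = 31/100
  ⇒ ω_c²/ω_s² = 31/100
Coupling ω_s² = ω_c¹ ⇒ overall = 27/74 × 31/100 = 837/7400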